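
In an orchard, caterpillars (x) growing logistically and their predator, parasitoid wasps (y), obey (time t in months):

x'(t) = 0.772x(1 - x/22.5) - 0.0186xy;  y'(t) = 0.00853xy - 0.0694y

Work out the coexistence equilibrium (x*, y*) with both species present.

x* ≈ 8.14, y* ≈ 26.5

From dy/dt = 0 with y > 0: 0.00853x* = 0.0694, so x* = 8.14.
Substitute into dx/dt = 0: 0.772(1 - 8.14/22.5) = 0.0186y*.
The bracket is 0.638, giving y* = 0.493/0.0186 = 26.5.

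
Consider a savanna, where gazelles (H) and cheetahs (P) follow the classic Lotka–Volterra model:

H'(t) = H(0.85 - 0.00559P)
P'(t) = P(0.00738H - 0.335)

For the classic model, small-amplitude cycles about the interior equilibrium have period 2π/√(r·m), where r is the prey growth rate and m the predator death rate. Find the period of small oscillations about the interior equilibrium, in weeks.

T ≈ 11.8 weeks

Here r = 0.85 and m = 0.335, so r·m = 0.285.
ω = √0.285 = 0.534 per week, hence T = 2π/ω ≈ 11.8 weeks.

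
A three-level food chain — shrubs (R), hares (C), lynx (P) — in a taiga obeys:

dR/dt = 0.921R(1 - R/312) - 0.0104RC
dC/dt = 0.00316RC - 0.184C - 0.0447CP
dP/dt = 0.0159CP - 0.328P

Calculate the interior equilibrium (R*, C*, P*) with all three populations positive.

R* ≈ 239, C* ≈ 20.6, P* ≈ 12.8

From dP/dt = 0: 0.0159C* = 0.328, so C* = 20.6.
From dR/dt = 0: 0.921(1 - R*/312) = 0.0104·20.6, giving R* = 312·(1 - 0.233) = 239.
From dC/dt = 0: 0.00316·239 - 0.184 = 0.0447P*, so P* = 0.572/0.0447 = 12.8.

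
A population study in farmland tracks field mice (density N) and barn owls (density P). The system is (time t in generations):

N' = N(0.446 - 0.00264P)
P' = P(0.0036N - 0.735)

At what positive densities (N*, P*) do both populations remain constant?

N* ≈ 204, P* ≈ 169

Set dP/dt = 0 with P > 0: 0.0036N - 0.735 = 0, so N* = 0.735/0.0036 = 204.
Set dN/dt = 0 with N > 0: 0.446 - 0.00264P = 0, so P* = 0.446/0.00264 = 169.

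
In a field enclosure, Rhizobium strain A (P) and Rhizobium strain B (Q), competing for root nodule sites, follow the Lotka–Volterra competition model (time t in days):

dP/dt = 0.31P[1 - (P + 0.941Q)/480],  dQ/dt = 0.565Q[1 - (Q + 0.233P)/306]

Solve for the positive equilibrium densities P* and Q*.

P* ≈ 246, Q* ≈ 249

Setting both brackets to zero gives the nullclines P + 0.941Q = 480 and 0.233P + Q = 306.
Substituting Q = 306 - 0.233P into the first: P(1 - 0.941·0.233) = 480 - 0.941·306.
So P* = 192/0.781 = 246, and then Q* = 306 - 0.233·246 = 249.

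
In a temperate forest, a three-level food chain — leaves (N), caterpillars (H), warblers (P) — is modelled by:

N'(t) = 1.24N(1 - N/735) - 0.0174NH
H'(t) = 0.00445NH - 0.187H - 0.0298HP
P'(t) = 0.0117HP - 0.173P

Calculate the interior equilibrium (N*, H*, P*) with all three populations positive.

N* ≈ 582, H* ≈ 14.8, P* ≈ 80.7

From dP/dt = 0: 0.0117H* = 0.173, so H* = 14.8.
From dN/dt = 0: 1.24(1 - N*/735) = 0.0174·14.8, giving N* = 735·(1 - 0.207) = 582.
From dH/dt = 0: 0.00445·582 - 0.187 = 0.0298P*, so P* = 2.41/0.0298 = 80.7.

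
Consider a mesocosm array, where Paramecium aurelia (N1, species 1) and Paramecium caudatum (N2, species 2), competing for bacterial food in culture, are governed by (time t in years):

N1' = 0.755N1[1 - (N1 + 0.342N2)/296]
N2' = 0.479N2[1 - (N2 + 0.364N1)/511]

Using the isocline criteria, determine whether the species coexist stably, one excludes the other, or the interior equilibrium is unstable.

Compare the nullcline intercepts: K1/α12 = 296/0.342 = 865 > K2 = 511; K2/α21 = 511/0.364 = 1400 > K1 = 296.
Since both inequalities hold, each species can invade when rare, so the interior equilibrium is stable.

stable coexistence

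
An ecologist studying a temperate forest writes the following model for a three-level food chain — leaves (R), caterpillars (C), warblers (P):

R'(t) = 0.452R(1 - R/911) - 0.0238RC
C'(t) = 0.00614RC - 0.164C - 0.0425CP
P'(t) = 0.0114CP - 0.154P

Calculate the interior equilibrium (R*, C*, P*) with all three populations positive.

R* ≈ 263, C* ≈ 13.5, P* ≈ 34.1

From dP/dt = 0: 0.0114C* = 0.154, so C* = 13.5.
From dR/dt = 0: 0.452(1 - R*/911) = 0.0238·13.5, giving R* = 911·(1 - 0.711) = 263.
From dC/dt = 0: 0.00614·263 - 0.164 = 0.0425P*, so P* = 1.45/0.0425 = 34.1.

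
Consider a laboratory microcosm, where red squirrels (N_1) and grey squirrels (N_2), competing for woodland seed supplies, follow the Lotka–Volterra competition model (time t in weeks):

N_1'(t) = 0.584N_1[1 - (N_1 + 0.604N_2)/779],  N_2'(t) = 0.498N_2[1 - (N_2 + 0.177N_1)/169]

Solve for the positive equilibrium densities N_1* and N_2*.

N_1* ≈ 758, N_2* ≈ 34.8

Setting both brackets to zero gives the nullclines N_1 + 0.604N_2 = 779 and 0.177N_1 + N_2 = 169.
Substituting N_2 = 169 - 0.177N_1 into the first: N_1(1 - 0.604·0.177) = 779 - 0.604·169.
So N_1* = 677/0.893 = 758, and then N_2* = 169 - 0.177·758 = 34.8.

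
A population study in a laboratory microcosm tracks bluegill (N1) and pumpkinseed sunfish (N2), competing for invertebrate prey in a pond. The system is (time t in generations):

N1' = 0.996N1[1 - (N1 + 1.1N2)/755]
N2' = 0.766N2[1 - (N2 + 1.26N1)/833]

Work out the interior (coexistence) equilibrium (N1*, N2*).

N1* ≈ 418, N2* ≈ 306

Setting both brackets to zero gives the nullclines N1 + 1.1N2 = 755 and 1.26N1 + N2 = 833.
Substituting N2 = 833 - 1.26N1 into the first: N1(1 - 1.1·1.26) = 755 - 1.1·833.
So N1* = -161/-0.386 = 418, and then N2* = 833 - 1.26·418 = 306.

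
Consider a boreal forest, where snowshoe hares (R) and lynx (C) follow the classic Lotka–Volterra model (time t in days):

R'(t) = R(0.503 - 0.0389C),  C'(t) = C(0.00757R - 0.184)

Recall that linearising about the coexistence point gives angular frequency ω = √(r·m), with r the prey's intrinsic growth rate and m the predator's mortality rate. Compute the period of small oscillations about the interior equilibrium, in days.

T ≈ 20.7 days

Here r = 0.503 and m = 0.184, so r·m = 0.0926.
ω = √0.0926 = 0.304 per day, hence T = 2π/ω ≈ 20.7 days.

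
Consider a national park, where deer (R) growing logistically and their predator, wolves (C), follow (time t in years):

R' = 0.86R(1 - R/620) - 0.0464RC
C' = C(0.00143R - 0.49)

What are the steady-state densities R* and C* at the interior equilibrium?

From dC/dt = 0 with C > 0: 0.00143R* = 0.49, so R* = 343.
Substitute into dR/dt = 0: 0.86(1 - 343/620) = 0.0464C*.
The bracket is 0.447, giving C* = 0.385/0.0464 = 8.29.

R* ≈ 343, C* ≈ 8.29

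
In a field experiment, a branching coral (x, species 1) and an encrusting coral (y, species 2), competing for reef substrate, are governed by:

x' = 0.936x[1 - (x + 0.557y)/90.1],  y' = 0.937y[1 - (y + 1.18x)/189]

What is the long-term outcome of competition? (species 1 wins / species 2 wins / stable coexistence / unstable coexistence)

species 2 excludes species 1

Compare the nullcline intercepts: K1/α12 = 90.1/0.557 = 162 < K2 = 189; K2/α21 = 189/1.18 = 160 > K1 = 90.1.
Since the inequalities point opposite ways, species 2 can invade but species 1 cannot.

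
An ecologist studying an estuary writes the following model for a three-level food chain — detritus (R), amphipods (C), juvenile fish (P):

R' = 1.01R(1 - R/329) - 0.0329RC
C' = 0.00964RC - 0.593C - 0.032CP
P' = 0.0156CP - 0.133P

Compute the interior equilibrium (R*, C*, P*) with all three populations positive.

R* ≈ 238, C* ≈ 8.53, P* ≈ 53.1

From dP/dt = 0: 0.0156C* = 0.133, so C* = 8.53.
From dR/dt = 0: 1.01(1 - R*/329) = 0.0329·8.53, giving R* = 329·(1 - 0.278) = 238.
From dC/dt = 0: 0.00964·238 - 0.593 = 0.032P*, so P* = 1.7/0.032 = 53.1.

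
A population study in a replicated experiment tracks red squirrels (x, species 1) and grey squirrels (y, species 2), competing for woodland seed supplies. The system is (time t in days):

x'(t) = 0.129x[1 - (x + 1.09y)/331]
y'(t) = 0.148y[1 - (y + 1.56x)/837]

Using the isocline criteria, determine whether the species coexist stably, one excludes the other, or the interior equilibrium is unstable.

Compare the nullcline intercepts: K1/α12 = 331/1.09 = 304 < K2 = 837; K2/α21 = 837/1.56 = 537 > K1 = 331.
Since the inequalities point opposite ways, species 2 can invade but species 1 cannot.

species 2 excludes species 1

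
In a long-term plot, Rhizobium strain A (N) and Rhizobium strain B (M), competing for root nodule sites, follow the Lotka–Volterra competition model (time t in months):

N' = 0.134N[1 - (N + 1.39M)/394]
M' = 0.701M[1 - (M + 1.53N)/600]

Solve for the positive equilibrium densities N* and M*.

N* ≈ 391, M* ≈ 2.5

Setting both brackets to zero gives the nullclines N + 1.39M = 394 and 1.53N + M = 600.
Substituting M = 600 - 1.53N into the first: N(1 - 1.39·1.53) = 394 - 1.39·600.
So N* = -440/-1.13 = 391, and then M* = 600 - 1.53·391 = 2.5.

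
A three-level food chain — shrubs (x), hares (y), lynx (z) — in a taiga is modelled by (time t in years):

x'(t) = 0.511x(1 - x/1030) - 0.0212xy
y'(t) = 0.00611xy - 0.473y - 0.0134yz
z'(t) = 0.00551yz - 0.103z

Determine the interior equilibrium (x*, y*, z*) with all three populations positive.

x* ≈ 231, y* ≈ 18.7, z* ≈ 70.1

From dz/dt = 0: 0.00551y* = 0.103, so y* = 18.7.
From dx/dt = 0: 0.511(1 - x*/1030) = 0.0212·18.7, giving x* = 1030·(1 - 0.776) = 231.
From dy/dt = 0: 0.00611·231 - 0.473 = 0.0134z*, so z* = 0.94/0.0134 = 70.1.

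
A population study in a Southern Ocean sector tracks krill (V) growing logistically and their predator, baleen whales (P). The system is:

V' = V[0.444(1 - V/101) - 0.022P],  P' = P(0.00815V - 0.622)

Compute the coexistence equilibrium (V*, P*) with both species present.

From dP/dt = 0 with P > 0: 0.00815V* = 0.622, so V* = 76.3.
Substitute into dV/dt = 0: 0.444(1 - 76.3/101) = 0.022P*.
The bracket is 0.244, giving P* = 0.108/0.022 = 4.93.

V* ≈ 76.3, P* ≈ 4.93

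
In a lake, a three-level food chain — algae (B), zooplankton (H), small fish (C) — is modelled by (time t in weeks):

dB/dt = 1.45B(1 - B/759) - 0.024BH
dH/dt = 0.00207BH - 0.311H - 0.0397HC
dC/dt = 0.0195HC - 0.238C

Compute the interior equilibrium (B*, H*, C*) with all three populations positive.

B* ≈ 606, H* ≈ 12.2, C* ≈ 23.7

From dC/dt = 0: 0.0195H* = 0.238, so H* = 12.2.
From dB/dt = 0: 1.45(1 - B*/759) = 0.024·12.2, giving B* = 759·(1 - 0.202) = 606.
From dH/dt = 0: 0.00207·606 - 0.311 = 0.0397C*, so C* = 0.943/0.0397 = 23.7.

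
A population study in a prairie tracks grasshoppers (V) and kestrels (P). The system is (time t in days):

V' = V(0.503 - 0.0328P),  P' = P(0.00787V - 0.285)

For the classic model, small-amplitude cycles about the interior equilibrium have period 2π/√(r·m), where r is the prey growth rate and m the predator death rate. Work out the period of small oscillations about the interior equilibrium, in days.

Here r = 0.503 and m = 0.285, so r·m = 0.143.
ω = √0.143 = 0.379 per day, hence T = 2π/ω ≈ 16.6 days.

T ≈ 16.6 days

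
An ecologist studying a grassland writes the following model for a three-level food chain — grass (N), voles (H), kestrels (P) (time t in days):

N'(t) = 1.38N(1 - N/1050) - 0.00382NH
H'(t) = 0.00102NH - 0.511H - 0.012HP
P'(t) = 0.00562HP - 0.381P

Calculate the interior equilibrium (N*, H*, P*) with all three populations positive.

N* ≈ 853, H* ≈ 67.8, P* ≈ 29.9

From dP/dt = 0: 0.00562H* = 0.381, so H* = 67.8.
From dN/dt = 0: 1.38(1 - N*/1050) = 0.00382·67.8, giving N* = 1050·(1 - 0.188) = 853.
From dH/dt = 0: 0.00102·853 - 0.511 = 0.012P*, so P* = 0.359/0.012 = 29.9.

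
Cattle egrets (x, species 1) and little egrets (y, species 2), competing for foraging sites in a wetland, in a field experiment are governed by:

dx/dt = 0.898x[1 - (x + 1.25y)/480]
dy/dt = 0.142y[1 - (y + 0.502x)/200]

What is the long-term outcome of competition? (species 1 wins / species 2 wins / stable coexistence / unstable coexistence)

species 1 excludes species 2

Compare the nullcline intercepts: K1/α12 = 480/1.25 = 384 > K2 = 200; K2/α21 = 200/0.502 = 398 < K1 = 480.
Since the inequalities point opposite ways, species 1 can invade but species 2 cannot.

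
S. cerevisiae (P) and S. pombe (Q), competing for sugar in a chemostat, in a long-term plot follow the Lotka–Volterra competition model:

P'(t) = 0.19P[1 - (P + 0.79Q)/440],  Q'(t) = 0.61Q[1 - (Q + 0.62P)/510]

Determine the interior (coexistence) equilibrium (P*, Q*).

P* ≈ 72.7, Q* ≈ 465

Setting both brackets to zero gives the nullclines P + 0.79Q = 440 and 0.62P + Q = 510.
Substituting Q = 510 - 0.62P into the first: P(1 - 0.79·0.62) = 440 - 0.79·510.
So P* = 37.1/0.51 = 72.7, and then Q* = 510 - 0.62·72.7 = 465.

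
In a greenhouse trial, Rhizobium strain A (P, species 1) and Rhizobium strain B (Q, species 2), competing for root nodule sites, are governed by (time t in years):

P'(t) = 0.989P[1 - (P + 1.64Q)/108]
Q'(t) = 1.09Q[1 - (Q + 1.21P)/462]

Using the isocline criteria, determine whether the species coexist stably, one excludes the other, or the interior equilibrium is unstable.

species 2 excludes species 1

Compare the nullcline intercepts: K1/α12 = 108/1.64 = 65.9 < K2 = 462; K2/α21 = 462/1.21 = 382 > K1 = 108.
Since the inequalities point opposite ways, species 2 can invade but species 1 cannot.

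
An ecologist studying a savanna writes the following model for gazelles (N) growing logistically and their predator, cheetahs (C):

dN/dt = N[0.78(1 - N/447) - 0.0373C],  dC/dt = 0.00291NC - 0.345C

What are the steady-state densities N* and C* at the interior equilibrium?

From dC/dt = 0 with C > 0: 0.00291N* = 0.345, so N* = 119.
Substitute into dN/dt = 0: 0.78(1 - 119/447) = 0.0373C*.
The bracket is 0.735, giving C* = 0.573/0.0373 = 15.4.

N* ≈ 119, C* ≈ 15.4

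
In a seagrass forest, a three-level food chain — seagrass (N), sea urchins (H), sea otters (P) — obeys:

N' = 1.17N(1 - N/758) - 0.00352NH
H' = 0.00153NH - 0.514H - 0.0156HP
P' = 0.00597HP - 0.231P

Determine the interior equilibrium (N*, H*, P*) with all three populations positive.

N* ≈ 670, H* ≈ 38.7, P* ≈ 32.7

From dP/dt = 0: 0.00597H* = 0.231, so H* = 38.7.
From dN/dt = 0: 1.17(1 - N*/758) = 0.00352·38.7, giving N* = 758·(1 - 0.116) = 670.
From dH/dt = 0: 0.00153·670 - 0.514 = 0.0156P*, so P* = 0.511/0.0156 = 32.7.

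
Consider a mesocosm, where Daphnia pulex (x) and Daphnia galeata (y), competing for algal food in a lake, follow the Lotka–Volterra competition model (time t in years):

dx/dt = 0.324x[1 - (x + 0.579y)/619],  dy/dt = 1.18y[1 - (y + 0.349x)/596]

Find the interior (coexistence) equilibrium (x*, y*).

Setting both brackets to zero gives the nullclines x + 0.579y = 619 and 0.349x + y = 596.
Substituting y = 596 - 0.349x into the first: x(1 - 0.579·0.349) = 619 - 0.579·596.
So x* = 274/0.798 = 343, and then y* = 596 - 0.349·343 = 476.

x* ≈ 343, y* ≈ 476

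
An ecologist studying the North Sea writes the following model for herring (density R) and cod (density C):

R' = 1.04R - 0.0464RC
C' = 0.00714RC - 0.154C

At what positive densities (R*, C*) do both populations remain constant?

R* ≈ 21.6, C* ≈ 22.4

Set dC/dt = 0 with C > 0: 0.00714R - 0.154 = 0, so R* = 0.154/0.00714 = 21.6.
Set dR/dt = 0 with R > 0: 1.04 - 0.0464C = 0, so C* = 1.04/0.0464 = 22.4.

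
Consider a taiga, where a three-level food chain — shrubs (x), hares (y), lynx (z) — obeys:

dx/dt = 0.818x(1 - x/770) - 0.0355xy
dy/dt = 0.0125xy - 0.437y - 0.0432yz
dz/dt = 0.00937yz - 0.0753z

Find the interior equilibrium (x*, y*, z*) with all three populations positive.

From dz/dt = 0: 0.00937y* = 0.0753, so y* = 8.04.
From dx/dt = 0: 0.818(1 - x*/770) = 0.0355·8.04, giving x* = 770·(1 - 0.349) = 501.
From dy/dt = 0: 0.0125·501 - 0.437 = 0.0432z*, so z* = 5.83/0.0432 = 135.

x* ≈ 501, y* ≈ 8.04, z* ≈ 135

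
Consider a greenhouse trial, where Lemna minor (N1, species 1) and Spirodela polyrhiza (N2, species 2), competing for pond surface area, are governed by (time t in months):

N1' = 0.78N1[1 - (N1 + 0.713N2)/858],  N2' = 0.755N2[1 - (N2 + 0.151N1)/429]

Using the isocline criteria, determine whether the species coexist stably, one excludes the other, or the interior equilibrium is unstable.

Compare the nullcline intercepts: K1/α12 = 858/0.713 = 1200 > K2 = 429; K2/α21 = 429/0.151 = 2840 > K1 = 858.
Since both inequalities hold, each species can invade when rare, so the interior equilibrium is stable.

stable coexistence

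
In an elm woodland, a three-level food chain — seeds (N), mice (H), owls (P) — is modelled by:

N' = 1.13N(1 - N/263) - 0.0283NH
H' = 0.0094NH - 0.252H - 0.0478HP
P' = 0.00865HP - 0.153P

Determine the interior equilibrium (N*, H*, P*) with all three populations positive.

N* ≈ 146, H* ≈ 17.7, P* ≈ 23.5

From dP/dt = 0: 0.00865H* = 0.153, so H* = 17.7.
From dN/dt = 0: 1.13(1 - N*/263) = 0.0283·17.7, giving N* = 263·(1 - 0.443) = 146.
From dH/dt = 0: 0.0094·146 - 0.252 = 0.0478P*, so P* = 1.13/0.0478 = 23.5.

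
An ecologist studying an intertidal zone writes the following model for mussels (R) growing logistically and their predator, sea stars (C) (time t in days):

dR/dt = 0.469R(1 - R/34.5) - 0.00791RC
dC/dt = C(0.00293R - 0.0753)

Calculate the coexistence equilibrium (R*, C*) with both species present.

From dC/dt = 0 with C > 0: 0.00293R* = 0.0753, so R* = 25.7.
Substitute into dR/dt = 0: 0.469(1 - 25.7/34.5) = 0.00791C*.
The bracket is 0.255, giving C* = 0.12/0.00791 = 15.1.

R* ≈ 25.7, C* ≈ 15.1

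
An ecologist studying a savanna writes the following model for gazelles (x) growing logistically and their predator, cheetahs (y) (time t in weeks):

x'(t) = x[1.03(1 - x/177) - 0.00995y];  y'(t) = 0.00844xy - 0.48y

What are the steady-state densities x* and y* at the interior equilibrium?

From dy/dt = 0 with y > 0: 0.00844x* = 0.48, so x* = 56.9.
Substitute into dx/dt = 0: 1.03(1 - 56.9/177) = 0.00995y*.
The bracket is 0.679, giving y* = 0.699/0.00995 = 70.3.

x* ≈ 56.9, y* ≈ 70.3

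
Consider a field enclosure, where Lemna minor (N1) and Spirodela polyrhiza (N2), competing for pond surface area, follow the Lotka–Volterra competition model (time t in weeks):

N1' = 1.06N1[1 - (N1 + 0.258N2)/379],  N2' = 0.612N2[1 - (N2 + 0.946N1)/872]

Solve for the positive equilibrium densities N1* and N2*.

N1* ≈ 204, N2* ≈ 679

Setting both brackets to zero gives the nullclines N1 + 0.258N2 = 379 and 0.946N1 + N2 = 872.
Substituting N2 = 872 - 0.946N1 into the first: N1(1 - 0.258·0.946) = 379 - 0.258·872.
So N1* = 154/0.756 = 204, and then N2* = 872 - 0.946·204 = 679.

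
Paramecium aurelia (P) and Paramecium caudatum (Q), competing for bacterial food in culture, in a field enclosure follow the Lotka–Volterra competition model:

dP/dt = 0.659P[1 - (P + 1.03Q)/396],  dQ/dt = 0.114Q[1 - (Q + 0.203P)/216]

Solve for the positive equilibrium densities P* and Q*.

Setting both brackets to zero gives the nullclines P + 1.03Q = 396 and 0.203P + Q = 216.
Substituting Q = 216 - 0.203P into the first: P(1 - 1.03·0.203) = 396 - 1.03·216.
So P* = 174/0.791 = 219, and then Q* = 216 - 0.203·219 = 171.

P* ≈ 219, Q* ≈ 171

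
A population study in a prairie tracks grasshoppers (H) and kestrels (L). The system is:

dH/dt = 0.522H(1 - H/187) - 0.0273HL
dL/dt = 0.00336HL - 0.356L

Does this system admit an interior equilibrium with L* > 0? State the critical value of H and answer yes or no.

The predator equation gives dL/dt > 0 only when H > 0.356/0.00336 = 106.
Without the predator, H → K = 187. Since 187 > 106, the predator can invade and persist.

Threshold H = 106; K > 106, so yes, the predator persists.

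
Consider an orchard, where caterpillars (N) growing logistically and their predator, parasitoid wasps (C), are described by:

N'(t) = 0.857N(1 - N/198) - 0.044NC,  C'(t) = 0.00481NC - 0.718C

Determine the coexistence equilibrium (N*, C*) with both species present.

From dC/dt = 0 with C > 0: 0.00481N* = 0.718, so N* = 149.
Substitute into dN/dt = 0: 0.857(1 - 149/198) = 0.044C*.
The bracket is 0.246, giving C* = 0.211/0.044 = 4.79.

N* ≈ 149, C* ≈ 4.79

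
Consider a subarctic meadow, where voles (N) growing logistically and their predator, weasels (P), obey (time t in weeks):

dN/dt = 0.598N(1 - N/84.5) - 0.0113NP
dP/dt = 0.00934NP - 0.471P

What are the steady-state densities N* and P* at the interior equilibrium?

From dP/dt = 0 with P > 0: 0.00934N* = 0.471, so N* = 50.4.
Substitute into dN/dt = 0: 0.598(1 - 50.4/84.5) = 0.0113P*.
The bracket is 0.403, giving P* = 0.241/0.0113 = 21.3.

N* ≈ 50.4, P* ≈ 21.3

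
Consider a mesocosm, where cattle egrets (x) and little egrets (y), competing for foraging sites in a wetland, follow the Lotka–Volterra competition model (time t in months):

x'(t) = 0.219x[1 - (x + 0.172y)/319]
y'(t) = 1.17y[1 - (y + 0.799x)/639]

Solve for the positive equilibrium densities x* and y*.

x* ≈ 242, y* ≈ 445

Setting both brackets to zero gives the nullclines x + 0.172y = 319 and 0.799x + y = 639.
Substituting y = 639 - 0.799x into the first: x(1 - 0.172·0.799) = 319 - 0.172·639.
So x* = 209/0.863 = 242, and then y* = 639 - 0.799·242 = 445.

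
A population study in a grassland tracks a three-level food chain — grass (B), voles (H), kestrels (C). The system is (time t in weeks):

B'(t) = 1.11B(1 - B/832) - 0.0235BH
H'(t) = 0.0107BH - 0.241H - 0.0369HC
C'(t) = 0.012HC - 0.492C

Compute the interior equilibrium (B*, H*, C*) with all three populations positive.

B* ≈ 110, H* ≈ 41, C* ≈ 25.3

From dC/dt = 0: 0.012H* = 0.492, so H* = 41.
From dB/dt = 0: 1.11(1 - B*/832) = 0.0235·41, giving B* = 832·(1 - 0.868) = 110.
From dH/dt = 0: 0.0107·110 - 0.241 = 0.0369C*, so C* = 0.934/0.0369 = 25.3.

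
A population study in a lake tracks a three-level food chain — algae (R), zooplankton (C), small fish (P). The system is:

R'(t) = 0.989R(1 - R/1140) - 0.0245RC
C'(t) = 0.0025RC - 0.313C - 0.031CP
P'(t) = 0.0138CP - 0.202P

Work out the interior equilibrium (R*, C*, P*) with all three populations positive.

From dP/dt = 0: 0.0138C* = 0.202, so C* = 14.6.
From dR/dt = 0: 0.989(1 - R*/1140) = 0.0245·14.6, giving R* = 1140·(1 - 0.363) = 727.
From dC/dt = 0: 0.0025·727 - 0.313 = 0.031P*, so P* = 1.5/0.031 = 48.5.

R* ≈ 727, C* ≈ 14.6, P* ≈ 48.5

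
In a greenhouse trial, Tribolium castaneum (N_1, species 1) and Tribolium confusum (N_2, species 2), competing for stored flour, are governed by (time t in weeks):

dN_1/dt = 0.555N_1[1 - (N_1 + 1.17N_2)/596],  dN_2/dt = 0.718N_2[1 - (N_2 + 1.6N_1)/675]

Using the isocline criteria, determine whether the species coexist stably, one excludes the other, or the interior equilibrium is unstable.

Compare the nullcline intercepts: K1/α12 = 596/1.17 = 509 < K2 = 675; K2/α21 = 675/1.6 = 422 < K1 = 596.
Since both are reversed, neither can invade when rare; the interior point is a saddle.

unstable coexistence (outcome depends on initial conditions)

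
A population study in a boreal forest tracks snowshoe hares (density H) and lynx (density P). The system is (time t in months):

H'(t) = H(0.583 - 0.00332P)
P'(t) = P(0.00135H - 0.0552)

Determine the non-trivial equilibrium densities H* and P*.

Set dP/dt = 0 with P > 0: 0.00135H - 0.0552 = 0, so H* = 0.0552/0.00135 = 40.9.
Set dH/dt = 0 with H > 0: 0.583 - 0.00332P = 0, so P* = 0.583/0.00332 = 176.

H* ≈ 40.9, P* ≈ 176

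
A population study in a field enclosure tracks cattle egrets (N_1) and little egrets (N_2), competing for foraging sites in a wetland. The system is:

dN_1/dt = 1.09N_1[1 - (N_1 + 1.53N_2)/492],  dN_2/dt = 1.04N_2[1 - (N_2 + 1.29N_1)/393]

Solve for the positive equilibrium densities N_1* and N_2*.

N_1* ≈ 112, N_2* ≈ 248

Setting both brackets to zero gives the nullclines N_1 + 1.53N_2 = 492 and 1.29N_1 + N_2 = 393.
Substituting N_2 = 393 - 1.29N_1 into the first: N_1(1 - 1.53·1.29) = 492 - 1.53·393.
So N_1* = -109/-0.974 = 112, and then N_2* = 393 - 1.29·112 = 248.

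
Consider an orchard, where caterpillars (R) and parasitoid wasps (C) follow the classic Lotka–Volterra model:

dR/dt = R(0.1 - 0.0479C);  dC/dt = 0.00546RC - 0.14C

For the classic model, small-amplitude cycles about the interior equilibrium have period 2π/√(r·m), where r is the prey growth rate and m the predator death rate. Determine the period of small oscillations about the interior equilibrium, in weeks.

T ≈ 53.1 weeks

Here r = 0.1 and m = 0.14, so r·m = 0.014.
ω = √0.014 = 0.118 per week, hence T = 2π/ω ≈ 53.1 weeks.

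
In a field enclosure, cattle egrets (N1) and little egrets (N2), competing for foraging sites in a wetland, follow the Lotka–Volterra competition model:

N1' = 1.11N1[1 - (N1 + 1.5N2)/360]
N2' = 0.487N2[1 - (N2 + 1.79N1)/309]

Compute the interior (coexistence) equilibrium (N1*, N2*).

N1* ≈ 61.4, N2* ≈ 199

Setting both brackets to zero gives the nullclines N1 + 1.5N2 = 360 and 1.79N1 + N2 = 309.
Substituting N2 = 309 - 1.79N1 into the first: N1(1 - 1.5·1.79) = 360 - 1.5·309.
So N1* = -104/-1.69 = 61.4, and then N2* = 309 - 1.79·61.4 = 199.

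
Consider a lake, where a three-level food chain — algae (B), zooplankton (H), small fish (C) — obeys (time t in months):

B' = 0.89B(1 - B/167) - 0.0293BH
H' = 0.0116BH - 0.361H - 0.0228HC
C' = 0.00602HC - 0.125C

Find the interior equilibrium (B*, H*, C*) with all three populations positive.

From dC/dt = 0: 0.00602H* = 0.125, so H* = 20.8.
From dB/dt = 0: 0.89(1 - B*/167) = 0.0293·20.8, giving B* = 167·(1 - 0.684) = 52.8.
From dH/dt = 0: 0.0116·52.8 - 0.361 = 0.0228C*, so C* = 0.252/0.0228 = 11.1.

B* ≈ 52.8, H* ≈ 20.8, C* ≈ 11.1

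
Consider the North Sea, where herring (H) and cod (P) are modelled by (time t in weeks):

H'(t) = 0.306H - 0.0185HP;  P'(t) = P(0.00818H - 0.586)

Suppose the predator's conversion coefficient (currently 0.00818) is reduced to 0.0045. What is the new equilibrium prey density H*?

H* ≈ 130

At the interior fixed point, setting dP/dt = 0 with P > 0 fixes H* = (predator death rate)/(HP coefficient) — independent of the other coefficients.
With the change, H* = 0.586/0.0045 = 130; it rises from 71.6.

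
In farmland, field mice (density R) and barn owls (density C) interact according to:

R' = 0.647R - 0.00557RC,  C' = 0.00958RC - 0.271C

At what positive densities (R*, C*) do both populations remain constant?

R* ≈ 28.3, C* ≈ 116

Set dC/dt = 0 with C > 0: 0.00958R - 0.271 = 0, so R* = 0.271/0.00958 = 28.3.
Set dR/dt = 0 with R > 0: 0.647 - 0.00557C = 0, so C* = 0.647/0.00557 = 116.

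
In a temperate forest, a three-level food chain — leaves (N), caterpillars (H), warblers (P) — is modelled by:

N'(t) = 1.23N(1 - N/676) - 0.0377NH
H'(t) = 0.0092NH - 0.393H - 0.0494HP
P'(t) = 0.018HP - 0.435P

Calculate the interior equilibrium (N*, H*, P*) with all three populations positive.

N* ≈ 175, H* ≈ 24.2, P* ≈ 24.7

From dP/dt = 0: 0.018H* = 0.435, so H* = 24.2.
From dN/dt = 0: 1.23(1 - N*/676) = 0.0377·24.2, giving N* = 676·(1 - 0.741) = 175.
From dH/dt = 0: 0.0092·175 - 0.393 = 0.0494P*, so P* = 1.22/0.0494 = 24.7.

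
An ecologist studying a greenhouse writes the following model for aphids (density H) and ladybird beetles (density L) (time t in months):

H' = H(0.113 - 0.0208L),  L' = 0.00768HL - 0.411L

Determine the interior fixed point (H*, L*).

H* ≈ 53.5, L* ≈ 5.43

Set dL/dt = 0 with L > 0: 0.00768H - 0.411 = 0, so H* = 0.411/0.00768 = 53.5.
Set dH/dt = 0 with H > 0: 0.113 - 0.0208L = 0, so L* = 0.113/0.0208 = 5.43.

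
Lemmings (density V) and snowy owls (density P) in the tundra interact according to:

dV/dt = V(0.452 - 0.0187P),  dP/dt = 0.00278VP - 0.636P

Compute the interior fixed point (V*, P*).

V* ≈ 229, P* ≈ 24.2

Set dP/dt = 0 with P > 0: 0.00278V - 0.636 = 0, so V* = 0.636/0.00278 = 229.
Set dV/dt = 0 with V > 0: 0.452 - 0.0187P = 0, so P* = 0.452/0.0187 = 24.2.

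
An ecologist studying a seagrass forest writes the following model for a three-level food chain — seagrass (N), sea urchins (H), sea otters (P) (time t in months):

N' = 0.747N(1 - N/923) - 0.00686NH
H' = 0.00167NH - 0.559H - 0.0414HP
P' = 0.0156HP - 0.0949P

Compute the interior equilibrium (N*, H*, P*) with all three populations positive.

From dP/dt = 0: 0.0156H* = 0.0949, so H* = 6.08.
From dN/dt = 0: 0.747(1 - N*/923) = 0.00686·6.08, giving N* = 923·(1 - 0.0559) = 871.
From dH/dt = 0: 0.00167·871 - 0.559 = 0.0414P*, so P* = 0.896/0.0414 = 21.6.

N* ≈ 871, H* ≈ 6.08, P* ≈ 21.6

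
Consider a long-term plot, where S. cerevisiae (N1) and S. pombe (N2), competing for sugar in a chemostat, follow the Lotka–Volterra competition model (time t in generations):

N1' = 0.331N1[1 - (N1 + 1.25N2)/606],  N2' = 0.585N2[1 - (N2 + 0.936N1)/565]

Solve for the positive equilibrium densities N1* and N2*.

Setting both brackets to zero gives the nullclines N1 + 1.25N2 = 606 and 0.936N1 + N2 = 565.
Substituting N2 = 565 - 0.936N1 into the first: N1(1 - 1.25·0.936) = 606 - 1.25·565.
So N1* = -100/-0.17 = 590, and then N2* = 565 - 0.936·590 = 13.

N1* ≈ 590, N2* ≈ 13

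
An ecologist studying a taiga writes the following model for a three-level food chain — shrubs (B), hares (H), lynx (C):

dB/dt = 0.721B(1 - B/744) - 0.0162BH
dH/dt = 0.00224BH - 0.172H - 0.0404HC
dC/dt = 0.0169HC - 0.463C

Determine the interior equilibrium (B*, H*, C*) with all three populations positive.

From dC/dt = 0: 0.0169H* = 0.463, so H* = 27.4.
From dB/dt = 0: 0.721(1 - B*/744) = 0.0162·27.4, giving B* = 744·(1 - 0.616) = 286.
From dH/dt = 0: 0.00224·286 - 0.172 = 0.0404C*, so C* = 0.469/0.0404 = 11.6.

B* ≈ 286, H* ≈ 27.4, C* ≈ 11.6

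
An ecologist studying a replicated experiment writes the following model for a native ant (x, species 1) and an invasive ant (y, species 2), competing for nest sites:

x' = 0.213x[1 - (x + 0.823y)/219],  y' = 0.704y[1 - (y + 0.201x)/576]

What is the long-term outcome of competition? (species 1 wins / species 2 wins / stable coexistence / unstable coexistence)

species 2 excludes species 1

Compare the nullcline intercepts: K1/α12 = 219/0.823 = 266 < K2 = 576; K2/α21 = 576/0.201 = 2870 > K1 = 219.
Since the inequalities point opposite ways, species 2 can invade but species 1 cannot.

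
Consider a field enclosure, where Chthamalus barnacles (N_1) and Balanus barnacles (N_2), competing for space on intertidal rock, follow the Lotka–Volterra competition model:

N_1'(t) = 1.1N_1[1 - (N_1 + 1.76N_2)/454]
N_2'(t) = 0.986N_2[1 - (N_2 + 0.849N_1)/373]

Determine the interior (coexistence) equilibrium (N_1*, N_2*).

N_1* ≈ 410, N_2* ≈ 25.2

Setting both brackets to zero gives the nullclines N_1 + 1.76N_2 = 454 and 0.849N_1 + N_2 = 373.
Substituting N_2 = 373 - 0.849N_1 into the first: N_1(1 - 1.76·0.849) = 454 - 1.76·373.
So N_1* = -202/-0.494 = 410, and then N_2* = 373 - 0.849·410 = 25.2.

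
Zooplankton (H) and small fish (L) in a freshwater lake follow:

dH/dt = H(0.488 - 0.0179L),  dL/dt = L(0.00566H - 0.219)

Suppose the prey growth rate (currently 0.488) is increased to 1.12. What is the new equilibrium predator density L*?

L* ≈ 62.6

At the interior fixed point, setting dH/dt = 0 with H > 0 fixes L* = (prey growth rate)/(HL coefficient) — independent of the other coefficients.
With the change, L* = 1.12/0.0179 = 62.6; it rises from 27.3.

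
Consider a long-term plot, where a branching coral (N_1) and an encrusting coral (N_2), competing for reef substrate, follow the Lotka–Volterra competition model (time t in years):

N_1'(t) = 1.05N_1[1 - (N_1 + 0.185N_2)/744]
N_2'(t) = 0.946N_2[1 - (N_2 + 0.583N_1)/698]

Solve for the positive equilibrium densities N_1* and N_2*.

N_1* ≈ 689, N_2* ≈ 296

Setting both brackets to zero gives the nullclines N_1 + 0.185N_2 = 744 and 0.583N_1 + N_2 = 698.
Substituting N_2 = 698 - 0.583N_1 into the first: N_1(1 - 0.185·0.583) = 744 - 0.185·698.
So N_1* = 615/0.892 = 689, and then N_2* = 698 - 0.583·689 = 296.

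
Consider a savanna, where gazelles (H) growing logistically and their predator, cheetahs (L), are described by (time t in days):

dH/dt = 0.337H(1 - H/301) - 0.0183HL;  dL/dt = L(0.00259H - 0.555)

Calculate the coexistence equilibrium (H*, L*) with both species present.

From dL/dt = 0 with L > 0: 0.00259H* = 0.555, so H* = 214.
Substitute into dH/dt = 0: 0.337(1 - 214/301) = 0.0183L*.
The bracket is 0.288, giving L* = 0.0971/0.0183 = 5.31.

H* ≈ 214, L* ≈ 5.31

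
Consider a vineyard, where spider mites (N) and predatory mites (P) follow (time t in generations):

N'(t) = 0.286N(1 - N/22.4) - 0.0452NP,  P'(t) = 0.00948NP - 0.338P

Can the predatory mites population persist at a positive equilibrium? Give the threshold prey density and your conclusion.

Threshold N = 35.7; K < 35.7, so no, the predator goes extinct.

The predator equation gives dP/dt > 0 only when N > 0.338/0.00948 = 35.7.
Without the predator, N → K = 22.4. Since 22.4 < 35.7, the predator cannot invade.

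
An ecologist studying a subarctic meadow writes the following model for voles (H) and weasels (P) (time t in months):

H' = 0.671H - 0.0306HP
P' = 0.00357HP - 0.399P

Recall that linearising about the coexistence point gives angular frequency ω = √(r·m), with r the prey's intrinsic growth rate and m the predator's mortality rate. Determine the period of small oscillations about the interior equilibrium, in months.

T ≈ 12.1 months

Here r = 0.671 and m = 0.399, so r·m = 0.268.
ω = √0.268 = 0.517 per month, hence T = 2π/ω ≈ 12.1 months.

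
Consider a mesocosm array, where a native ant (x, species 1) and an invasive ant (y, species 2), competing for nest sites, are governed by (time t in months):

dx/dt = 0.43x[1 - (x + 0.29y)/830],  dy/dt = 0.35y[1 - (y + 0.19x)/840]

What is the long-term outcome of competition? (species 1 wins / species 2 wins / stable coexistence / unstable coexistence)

Compare the nullcline intercepts: K1/α12 = 830/0.29 = 2860 > K2 = 840; K2/α21 = 840/0.19 = 4420 > K1 = 830.
Since both inequalities hold, each species can invade when rare, so the interior equilibrium is stable.

stable coexistence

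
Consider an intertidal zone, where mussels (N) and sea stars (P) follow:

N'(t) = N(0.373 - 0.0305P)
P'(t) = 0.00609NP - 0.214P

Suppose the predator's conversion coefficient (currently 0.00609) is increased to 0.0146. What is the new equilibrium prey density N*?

At the interior fixed point, setting dP/dt = 0 with P > 0 fixes N* = (predator death rate)/(NP coefficient) — independent of the other coefficients.
With the change, N* = 0.214/0.0146 = 14.7; it falls from 35.1.

N* ≈ 14.7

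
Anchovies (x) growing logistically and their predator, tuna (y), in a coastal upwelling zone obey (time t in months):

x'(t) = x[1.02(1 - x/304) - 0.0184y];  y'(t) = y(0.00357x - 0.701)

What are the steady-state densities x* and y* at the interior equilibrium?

x* ≈ 196, y* ≈ 19.6

From dy/dt = 0 with y > 0: 0.00357x* = 0.701, so x* = 196.
Substitute into dx/dt = 0: 1.02(1 - 196/304) = 0.0184y*.
The bracket is 0.354, giving y* = 0.361/0.0184 = 19.6.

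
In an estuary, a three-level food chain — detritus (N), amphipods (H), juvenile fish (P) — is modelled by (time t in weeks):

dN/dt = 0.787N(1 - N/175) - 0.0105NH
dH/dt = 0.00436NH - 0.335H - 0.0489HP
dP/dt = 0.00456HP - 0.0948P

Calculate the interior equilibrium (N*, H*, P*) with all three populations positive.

N* ≈ 126, H* ≈ 20.8, P* ≈ 4.42

From dP/dt = 0: 0.00456H* = 0.0948, so H* = 20.8.
From dN/dt = 0: 0.787(1 - N*/175) = 0.0105·20.8, giving N* = 175·(1 - 0.277) = 126.
From dH/dt = 0: 0.00436·126 - 0.335 = 0.0489P*, so P* = 0.216/0.0489 = 4.42.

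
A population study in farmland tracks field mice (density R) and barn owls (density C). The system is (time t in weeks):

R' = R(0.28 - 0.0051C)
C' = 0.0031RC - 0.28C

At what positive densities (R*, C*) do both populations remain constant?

R* ≈ 90.3, C* ≈ 54.9

Set dC/dt = 0 with C > 0: 0.0031R - 0.28 = 0, so R* = 0.28/0.0031 = 90.3.
Set dR/dt = 0 with R > 0: 0.28 - 0.0051C = 0, so C* = 0.28/0.0051 = 54.9.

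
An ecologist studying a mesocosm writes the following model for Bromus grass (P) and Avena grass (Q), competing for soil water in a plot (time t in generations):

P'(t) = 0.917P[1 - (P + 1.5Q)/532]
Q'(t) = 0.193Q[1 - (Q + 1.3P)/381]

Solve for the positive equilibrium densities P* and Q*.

P* ≈ 41.6, Q* ≈ 327

Setting both brackets to zero gives the nullclines P + 1.5Q = 532 and 1.3P + Q = 381.
Substituting Q = 381 - 1.3P into the first: P(1 - 1.5·1.3) = 532 - 1.5·381.
So P* = -39.5/-0.95 = 41.6, and then Q* = 381 - 1.3·41.6 = 327.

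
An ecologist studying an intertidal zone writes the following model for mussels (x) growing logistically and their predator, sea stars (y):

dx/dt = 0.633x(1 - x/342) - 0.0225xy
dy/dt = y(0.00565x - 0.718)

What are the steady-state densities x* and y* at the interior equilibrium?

x* ≈ 127, y* ≈ 17.7

From dy/dt = 0 with y > 0: 0.00565x* = 0.718, so x* = 127.
Substitute into dx/dt = 0: 0.633(1 - 127/342) = 0.0225y*.
The bracket is 0.628, giving y* = 0.398/0.0225 = 17.7.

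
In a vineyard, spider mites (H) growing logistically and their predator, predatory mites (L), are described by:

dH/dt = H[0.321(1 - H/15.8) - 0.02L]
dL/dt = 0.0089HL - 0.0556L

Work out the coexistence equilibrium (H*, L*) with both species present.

H* ≈ 6.25, L* ≈ 9.7

From dL/dt = 0 with L > 0: 0.0089H* = 0.0556, so H* = 6.25.
Substitute into dH/dt = 0: 0.321(1 - 6.25/15.8) = 0.02L*.
The bracket is 0.605, giving L* = 0.194/0.02 = 9.7.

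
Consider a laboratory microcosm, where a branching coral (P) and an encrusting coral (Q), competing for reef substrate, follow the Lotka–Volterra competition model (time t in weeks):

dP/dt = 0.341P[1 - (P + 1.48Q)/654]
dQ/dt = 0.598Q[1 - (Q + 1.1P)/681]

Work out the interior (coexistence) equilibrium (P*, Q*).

Setting both brackets to zero gives the nullclines P + 1.48Q = 654 and 1.1P + Q = 681.
Substituting Q = 681 - 1.1P into the first: P(1 - 1.48·1.1) = 654 - 1.48·681.
So P* = -354/-0.628 = 564, and then Q* = 681 - 1.1·564 = 61.1.

P* ≈ 564, Q* ≈ 61.1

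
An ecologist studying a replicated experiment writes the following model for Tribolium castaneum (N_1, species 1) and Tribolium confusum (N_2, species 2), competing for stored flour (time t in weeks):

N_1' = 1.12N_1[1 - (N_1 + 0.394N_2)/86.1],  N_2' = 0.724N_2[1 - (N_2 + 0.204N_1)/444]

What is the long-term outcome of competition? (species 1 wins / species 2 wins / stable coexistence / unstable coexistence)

species 2 excludes species 1

Compare the nullcline intercepts: K1/α12 = 86.1/0.394 = 219 < K2 = 444; K2/α21 = 444/0.204 = 2180 > K1 = 86.1.
Since the inequalities point opposite ways, species 2 can invade but species 1 cannot.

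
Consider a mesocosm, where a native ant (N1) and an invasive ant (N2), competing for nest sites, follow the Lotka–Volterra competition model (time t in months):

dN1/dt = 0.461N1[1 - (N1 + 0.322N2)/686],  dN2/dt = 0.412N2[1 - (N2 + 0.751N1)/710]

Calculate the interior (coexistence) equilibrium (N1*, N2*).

Setting both brackets to zero gives the nullclines N1 + 0.322N2 = 686 and 0.751N1 + N2 = 710.
Substituting N2 = 710 - 0.751N1 into the first: N1(1 - 0.322·0.751) = 686 - 0.322·710.
So N1* = 457/0.758 = 603, and then N2* = 710 - 0.751·603 = 257.

N1* ≈ 603, N2* ≈ 257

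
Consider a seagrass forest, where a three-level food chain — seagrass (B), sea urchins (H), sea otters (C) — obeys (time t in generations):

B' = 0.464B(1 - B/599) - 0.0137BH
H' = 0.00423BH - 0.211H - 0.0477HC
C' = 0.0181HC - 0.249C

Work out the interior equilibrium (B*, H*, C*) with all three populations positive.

From dC/dt = 0: 0.0181H* = 0.249, so H* = 13.8.
From dB/dt = 0: 0.464(1 - B*/599) = 0.0137·13.8, giving B* = 599·(1 - 0.406) = 356.
From dH/dt = 0: 0.00423·356 - 0.211 = 0.0477C*, so C* = 1.29/0.0477 = 27.1.

B* ≈ 356, H* ≈ 13.8, C* ≈ 27.1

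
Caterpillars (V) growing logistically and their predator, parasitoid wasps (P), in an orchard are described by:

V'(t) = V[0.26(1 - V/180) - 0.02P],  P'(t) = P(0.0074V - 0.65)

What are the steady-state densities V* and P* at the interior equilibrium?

From dP/dt = 0 with P > 0: 0.0074V* = 0.65, so V* = 87.8.
Substitute into dV/dt = 0: 0.26(1 - 87.8/180) = 0.02P*.
The bracket is 0.512, giving P* = 0.133/0.02 = 6.66.

V* ≈ 87.8, P* ≈ 6.66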